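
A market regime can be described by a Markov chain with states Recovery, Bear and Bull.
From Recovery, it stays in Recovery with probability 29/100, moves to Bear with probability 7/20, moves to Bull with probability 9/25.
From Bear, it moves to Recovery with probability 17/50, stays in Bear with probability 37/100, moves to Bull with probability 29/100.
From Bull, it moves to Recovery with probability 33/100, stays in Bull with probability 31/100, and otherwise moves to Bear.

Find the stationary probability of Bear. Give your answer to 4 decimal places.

0.3604

Let the stationary distribution be π with π = πP and π_1 + π_2 + π_3 = 1.
π_1 = 0.29·π_1 + 0.34·π_2 + 0.33·π_3
π_2 = 0.35·π_1 + 0.37·π_2 + 0.36·π_3
Solving with the normalization constraint gives π = (0.3208, 0.3604, 0.3188).
So the stationary probability of Bear is 0.3604.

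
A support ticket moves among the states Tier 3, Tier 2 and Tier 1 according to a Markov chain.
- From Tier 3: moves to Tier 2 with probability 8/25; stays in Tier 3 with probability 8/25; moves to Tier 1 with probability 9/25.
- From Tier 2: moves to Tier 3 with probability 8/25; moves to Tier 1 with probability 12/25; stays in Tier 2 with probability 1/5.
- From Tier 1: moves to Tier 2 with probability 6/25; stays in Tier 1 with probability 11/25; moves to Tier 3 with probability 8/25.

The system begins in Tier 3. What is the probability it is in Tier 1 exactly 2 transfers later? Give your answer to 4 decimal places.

Sum over the intermediate state after 1 transfer:
P = P(Tier 3→Tier 3)·P(Tier 3→Tier 1) + P(Tier 3→Tier 2)·P(Tier 2→Tier 1) + P(Tier 3→Tier 1)·P(Tier 1→Tier 1)
  = 0.32×0.36 + 0.32×0.48 + 0.36×0.44
  = 0.1152 + 0.1536 + 0.1584 = 0.4272

0.4272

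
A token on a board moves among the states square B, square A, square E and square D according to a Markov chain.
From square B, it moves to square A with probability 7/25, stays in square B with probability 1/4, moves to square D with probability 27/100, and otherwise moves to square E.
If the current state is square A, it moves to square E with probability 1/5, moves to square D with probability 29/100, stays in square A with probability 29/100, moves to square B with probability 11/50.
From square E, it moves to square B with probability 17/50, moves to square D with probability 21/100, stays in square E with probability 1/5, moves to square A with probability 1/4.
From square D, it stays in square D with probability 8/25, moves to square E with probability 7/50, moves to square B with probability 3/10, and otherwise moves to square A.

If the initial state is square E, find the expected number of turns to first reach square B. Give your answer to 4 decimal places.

3.3477

Let t(s) be the expected number of turns to first reach square B from state s, with t(square B) = 0. Conditioning on the first turn:
t(square A) = 1 + 0.29·t(square A) + 0.2·t(square E) + 0.29·t(square D)
t(square E) = 1 + 0.25·t(square A) + 0.2·t(square E) + 0.21·t(square D)
t(square D) = 1 + 0.24·t(square A) + 0.14·t(square E) + 0.32·t(square D)
Solving: t(square A) = 3.7783, t(square E) = 3.3477, t(square D) = 3.4934.
Expected turns from square E to square B: 3.3477.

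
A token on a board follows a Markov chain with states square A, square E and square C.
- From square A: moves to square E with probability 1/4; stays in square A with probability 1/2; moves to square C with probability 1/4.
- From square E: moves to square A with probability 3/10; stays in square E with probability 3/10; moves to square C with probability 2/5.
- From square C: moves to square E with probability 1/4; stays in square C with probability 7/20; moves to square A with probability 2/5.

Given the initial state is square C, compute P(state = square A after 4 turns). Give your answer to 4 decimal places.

Propagate the distribution vector 4 turns from square C.
After 0 turns: (0.0000, 0.0000, 1.0000)
After 1 turn: (0.4000, 0.2500, 0.3500)
After 2 turns: (0.4150, 0.2625, 0.3225)
After 3 turns: (0.4153, 0.2631, 0.3216)
After 4 turns: (0.4152, 0.2632, 0.3216)
P(in square A after 4 turns) = 0.4152

0.4152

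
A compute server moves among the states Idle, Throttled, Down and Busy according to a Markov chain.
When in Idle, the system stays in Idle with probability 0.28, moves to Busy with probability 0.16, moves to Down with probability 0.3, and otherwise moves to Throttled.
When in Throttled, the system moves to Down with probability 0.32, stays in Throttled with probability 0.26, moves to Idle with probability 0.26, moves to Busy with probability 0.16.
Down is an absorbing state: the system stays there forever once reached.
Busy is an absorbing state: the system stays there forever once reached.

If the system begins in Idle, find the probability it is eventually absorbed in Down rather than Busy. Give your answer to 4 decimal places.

0.6561

Let h(s) be the probability of absorption at Down starting from transient state s. Then h(Down) = 1 and h(Busy) = 0. By first-step analysis:
h(Idle) = 0.28·h(Idle) + 0.26·h(Throttled) + 0.3·1 + 0.16·0
h(Throttled) = 0.26·h(Idle) + 0.26·h(Throttled) + 0.32·1 + 0.16·0
Solving: h(Idle) = 0.6561, h(Throttled) = 0.6629.
Starting from Idle, the probability is 0.6561.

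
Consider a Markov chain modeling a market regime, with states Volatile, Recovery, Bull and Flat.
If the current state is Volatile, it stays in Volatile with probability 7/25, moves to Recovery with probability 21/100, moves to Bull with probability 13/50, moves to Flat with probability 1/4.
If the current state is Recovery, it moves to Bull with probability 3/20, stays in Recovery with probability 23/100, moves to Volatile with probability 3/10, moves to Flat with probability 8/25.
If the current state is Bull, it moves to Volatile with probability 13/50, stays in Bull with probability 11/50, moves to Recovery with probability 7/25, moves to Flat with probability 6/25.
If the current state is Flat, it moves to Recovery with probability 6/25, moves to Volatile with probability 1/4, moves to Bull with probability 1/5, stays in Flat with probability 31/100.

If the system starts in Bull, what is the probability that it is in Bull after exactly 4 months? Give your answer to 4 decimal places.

0.2086

Propagate the distribution vector 4 months from Bull.
After 0 months: (0.0000, 0.0000, 1.0000, 0.0000)
After 1 month: (0.2600, 0.2800, 0.2200, 0.2400)
After 2 months: (0.2740, 0.2382, 0.2060, 0.2818)
After 3 months: (0.2722, 0.2376, 0.2087, 0.2815)
After 4 months: (0.2721, 0.2378, 0.2086, 0.2814)
P(in Bull after 4 months) = 0.2086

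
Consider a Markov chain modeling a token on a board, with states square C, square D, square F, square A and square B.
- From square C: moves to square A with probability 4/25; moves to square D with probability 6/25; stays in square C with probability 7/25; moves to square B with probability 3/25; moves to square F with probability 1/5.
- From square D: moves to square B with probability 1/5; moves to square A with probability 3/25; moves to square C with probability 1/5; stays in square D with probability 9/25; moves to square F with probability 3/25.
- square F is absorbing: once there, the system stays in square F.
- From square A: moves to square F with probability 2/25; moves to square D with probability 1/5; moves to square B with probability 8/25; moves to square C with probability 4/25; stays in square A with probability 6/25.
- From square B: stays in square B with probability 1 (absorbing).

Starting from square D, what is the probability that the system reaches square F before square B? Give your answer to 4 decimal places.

0.3951

Let h(s) be the probability of absorption at square F starting from transient state s. Then h(square F) = 1 and h(square B) = 0. By first-step analysis:
h(square C) = 0.28·h(square C) + 0.24·h(square D) + 0.2·1 + 0.16·h(square A) + 0.12·0
h(square D) = 0.2·h(square C) + 0.36·h(square D) + 0.12·1 + 0.12·h(square A) + 0.2·0
h(square A) = 0.16·h(square C) + 0.2·h(square D) + 0.08·1 + 0.24·h(square A) + 0.32·0
Solving: h(square C) = 0.4784, h(square D) = 0.3951, h(square A) = 0.3099.
Starting from square D, the probability is 0.3951.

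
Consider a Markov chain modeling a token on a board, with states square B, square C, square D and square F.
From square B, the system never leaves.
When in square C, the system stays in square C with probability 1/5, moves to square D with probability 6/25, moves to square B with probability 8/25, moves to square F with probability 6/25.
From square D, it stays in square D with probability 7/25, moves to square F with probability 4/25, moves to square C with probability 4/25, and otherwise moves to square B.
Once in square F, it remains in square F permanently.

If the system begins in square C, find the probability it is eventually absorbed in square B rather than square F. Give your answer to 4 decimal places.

Let h(s) be the probability of absorption at square B starting from transient state s. Then h(square B) = 1 and h(square F) = 0. By first-step analysis:
h(square C) = 0.32·1 + 0.2·h(square C) + 0.24·h(square D) + 0.24·0
h(square D) = 0.4·1 + 0.16·h(square C) + 0.28·h(square D) + 0.16·0
Solving: h(square C) = 0.6071, h(square D) = 0.6905.
Starting from square C, the probability is 0.6071.

0.6071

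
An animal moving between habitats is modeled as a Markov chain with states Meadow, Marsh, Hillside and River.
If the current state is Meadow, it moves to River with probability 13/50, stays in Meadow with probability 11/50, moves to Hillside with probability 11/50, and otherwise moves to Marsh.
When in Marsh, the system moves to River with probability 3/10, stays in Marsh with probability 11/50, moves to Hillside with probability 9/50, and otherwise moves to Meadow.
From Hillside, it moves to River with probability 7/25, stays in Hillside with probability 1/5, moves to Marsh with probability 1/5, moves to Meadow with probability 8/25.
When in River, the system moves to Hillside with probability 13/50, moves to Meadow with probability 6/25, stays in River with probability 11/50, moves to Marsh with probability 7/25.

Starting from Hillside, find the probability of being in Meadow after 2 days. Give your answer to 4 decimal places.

0.2616

Propagate the distribution vector 2 days from Hillside.
After 0 days: (0.0000, 0.0000, 1.0000, 0.0000)
After 1 day: (0.3200, 0.2000, 0.2000, 0.2800)
After 2 days: (0.2616, 0.2584, 0.2192, 0.2608)
P(in Meadow after 2 days) = 0.2616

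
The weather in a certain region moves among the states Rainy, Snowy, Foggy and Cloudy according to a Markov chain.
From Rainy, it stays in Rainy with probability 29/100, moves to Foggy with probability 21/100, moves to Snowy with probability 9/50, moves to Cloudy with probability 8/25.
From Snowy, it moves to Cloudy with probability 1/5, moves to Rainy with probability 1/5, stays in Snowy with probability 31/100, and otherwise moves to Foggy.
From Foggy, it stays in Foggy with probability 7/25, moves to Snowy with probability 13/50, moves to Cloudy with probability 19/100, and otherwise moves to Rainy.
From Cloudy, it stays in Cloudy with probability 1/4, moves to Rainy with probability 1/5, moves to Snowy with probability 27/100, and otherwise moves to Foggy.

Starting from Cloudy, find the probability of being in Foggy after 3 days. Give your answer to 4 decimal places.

Propagate the distribution vector 3 days from Cloudy.
After 0 days: (0.0000, 0.0000, 0.0000, 1.0000)
After 1 day: (0.2000, 0.2700, 0.2800, 0.2500)
After 2 days: (0.2376, 0.2600, 0.2687, 0.2337)
After 3 days: (0.2402, 0.2563, 0.2660, 0.2375)
P(in Foggy after 3 days) = 0.2660

0.2660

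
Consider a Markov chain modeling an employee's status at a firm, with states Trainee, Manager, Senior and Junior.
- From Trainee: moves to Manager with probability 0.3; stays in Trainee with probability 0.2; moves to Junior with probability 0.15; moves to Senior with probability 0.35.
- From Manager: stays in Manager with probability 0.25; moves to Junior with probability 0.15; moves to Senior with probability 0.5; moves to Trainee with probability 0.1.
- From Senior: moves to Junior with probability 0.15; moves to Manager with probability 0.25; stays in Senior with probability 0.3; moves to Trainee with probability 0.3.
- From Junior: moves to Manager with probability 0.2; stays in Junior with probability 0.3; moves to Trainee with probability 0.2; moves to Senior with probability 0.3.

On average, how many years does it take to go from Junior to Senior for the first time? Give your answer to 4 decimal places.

Let t(s) be the expected number of years to first reach Senior from state s, with t(Senior) = 0. Conditioning on the first year:
t(Trainee) = 1 + 0.2·t(Trainee) + 0.3·t(Manager) + 0.15·t(Junior)
t(Manager) = 1 + 0.1·t(Trainee) + 0.25·t(Manager) + 0.15·t(Junior)
t(Junior) = 1 + 0.2·t(Trainee) + 0.2·t(Manager) + 0.3·t(Junior)
Solving: t(Trainee) = 2.6211, t(Manager) = 2.2467, t(Junior) = 2.8194.
Expected years from Junior to Senior: 2.8194.

2.8194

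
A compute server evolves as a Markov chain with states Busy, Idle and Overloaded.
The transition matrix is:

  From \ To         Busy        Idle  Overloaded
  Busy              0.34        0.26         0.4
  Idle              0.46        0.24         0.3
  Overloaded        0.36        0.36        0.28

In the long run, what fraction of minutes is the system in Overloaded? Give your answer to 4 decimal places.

0.3315

Let the stationary distribution be π with π = πP and π_1 + π_2 + π_3 = 1.
π_1 = 0.34·π_1 + 0.46·π_2 + 0.36·π_3
π_2 = 0.26·π_1 + 0.24·π_2 + 0.36·π_3
Solving with the normalization constraint gives π = (0.3811, 0.2874, 0.3315).
So the stationary probability of Overloaded is 0.3315.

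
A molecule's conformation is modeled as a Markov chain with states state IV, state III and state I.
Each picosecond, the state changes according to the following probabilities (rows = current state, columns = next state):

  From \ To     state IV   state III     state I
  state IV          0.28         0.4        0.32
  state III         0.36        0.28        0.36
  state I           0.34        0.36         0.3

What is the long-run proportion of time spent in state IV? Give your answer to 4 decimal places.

Let the stationary distribution be π with π = πP and π_1 + π_2 + π_3 = 1.
π_1 = 0.28·π_1 + 0.36·π_2 + 0.34·π_3
π_2 = 0.4·π_1 + 0.28·π_2 + 0.36·π_3
Solving with the normalization constraint gives π = (0.3273, 0.3455, 0.3273).
So the stationary probability of state IV is 0.3273.

0.3273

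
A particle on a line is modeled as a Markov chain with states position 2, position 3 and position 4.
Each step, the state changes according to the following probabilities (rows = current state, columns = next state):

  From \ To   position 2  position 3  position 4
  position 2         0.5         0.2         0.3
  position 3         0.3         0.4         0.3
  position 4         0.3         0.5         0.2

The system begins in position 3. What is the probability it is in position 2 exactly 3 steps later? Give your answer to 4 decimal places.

Propagate the distribution vector 3 steps from position 3.
After 0 steps: (0.0000, 1.0000, 0.0000)
After 1 step: (0.3000, 0.4000, 0.3000)
After 2 steps: (0.3600, 0.3700, 0.2700)
After 3 steps: (0.3720, 0.3550, 0.2730)
P(in position 2 after 3 steps) = 0.3720

0.3720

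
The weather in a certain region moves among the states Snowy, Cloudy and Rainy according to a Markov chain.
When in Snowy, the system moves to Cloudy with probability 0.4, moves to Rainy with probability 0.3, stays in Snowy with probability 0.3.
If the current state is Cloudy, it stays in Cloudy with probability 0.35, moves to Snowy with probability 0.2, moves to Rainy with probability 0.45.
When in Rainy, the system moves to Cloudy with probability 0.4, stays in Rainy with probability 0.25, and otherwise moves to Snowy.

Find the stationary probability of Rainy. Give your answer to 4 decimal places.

0.3401

Let the stationary distribution be π with π = πP and π_1 + π_2 + π_3 = 1.
π_1 = 0.3·π_1 + 0.2·π_2 + 0.35·π_3
π_2 = 0.4·π_1 + 0.35·π_2 + 0.4·π_3
Solving with the normalization constraint gives π = (0.2789, 0.3810, 0.3401).
So the stationary probability of Rainy is 0.3401.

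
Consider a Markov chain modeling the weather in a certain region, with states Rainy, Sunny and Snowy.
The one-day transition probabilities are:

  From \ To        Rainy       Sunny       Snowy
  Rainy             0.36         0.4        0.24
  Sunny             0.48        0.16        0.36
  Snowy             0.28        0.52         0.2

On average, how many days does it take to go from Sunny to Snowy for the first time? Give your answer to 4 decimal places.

3.2407

Let t(s) be the expected number of days to first reach Snowy from state s, with t(Snowy) = 0. Conditioning on the first day:
t(Rainy) = 1 + 0.36·t(Rainy) + 0.4·t(Sunny)
t(Sunny) = 1 + 0.48·t(Rainy) + 0.16·t(Sunny)
Solving: t(Rainy) = 3.5880, t(Sunny) = 3.2407.
Expected days from Sunny to Snowy: 3.2407.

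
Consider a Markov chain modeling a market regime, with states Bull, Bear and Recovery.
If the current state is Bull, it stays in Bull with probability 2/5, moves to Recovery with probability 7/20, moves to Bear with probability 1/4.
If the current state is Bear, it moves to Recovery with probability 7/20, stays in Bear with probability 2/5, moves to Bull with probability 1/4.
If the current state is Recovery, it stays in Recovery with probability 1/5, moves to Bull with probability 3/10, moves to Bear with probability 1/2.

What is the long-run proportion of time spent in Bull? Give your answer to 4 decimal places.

Let the stationary distribution be π with π = πP and π_1 + π_2 + π_3 = 1.
π_1 = 0.4·π_1 + 0.25·π_2 + 0.3·π_3
π_2 = 0.25·π_1 + 0.4·π_2 + 0.5·π_3
Solving with the normalization constraint gives π = (0.3120, 0.3836, 0.3043).
So the stationary probability of Bull is 0.3120.

0.3120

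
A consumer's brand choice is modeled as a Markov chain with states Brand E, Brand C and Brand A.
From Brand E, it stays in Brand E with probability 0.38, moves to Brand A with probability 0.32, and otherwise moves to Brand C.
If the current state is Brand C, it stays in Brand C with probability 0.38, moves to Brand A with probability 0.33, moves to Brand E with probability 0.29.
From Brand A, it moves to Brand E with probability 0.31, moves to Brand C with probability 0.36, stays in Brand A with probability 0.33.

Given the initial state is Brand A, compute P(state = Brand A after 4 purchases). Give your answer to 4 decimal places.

0.3267

Propagate the distribution vector 4 purchases from Brand A.
After 0 purchases: (0.0000, 0.0000, 1.0000)
After 1 purchase: (0.3100, 0.3600, 0.3300)
After 2 purchases: (0.3245, 0.3486, 0.3269)
After 3 purchases: (0.3257, 0.3475, 0.3268)
After 4 purchases: (0.3259, 0.3474, 0.3267)
P(in Brand A after 4 purchases) = 0.3267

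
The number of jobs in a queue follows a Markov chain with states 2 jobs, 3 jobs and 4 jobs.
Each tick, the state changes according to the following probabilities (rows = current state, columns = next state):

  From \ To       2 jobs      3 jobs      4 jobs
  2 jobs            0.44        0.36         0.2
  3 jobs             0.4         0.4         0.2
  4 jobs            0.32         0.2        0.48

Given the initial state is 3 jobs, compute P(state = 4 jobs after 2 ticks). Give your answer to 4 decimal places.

0.2560

Sum over the intermediate state after 1 tick:
P = P(3 jobs→2 jobs)·P(2 jobs→4 jobs) + P(3 jobs→3 jobs)·P(3 jobs→4 jobs) + P(3 jobs→4 jobs)·P(4 jobs→4 jobs)
  = 0.4×0.2 + 0.4×0.2 + 0.2×0.48
  = 0.0800 + 0.0800 + 0.0960 = 0.2560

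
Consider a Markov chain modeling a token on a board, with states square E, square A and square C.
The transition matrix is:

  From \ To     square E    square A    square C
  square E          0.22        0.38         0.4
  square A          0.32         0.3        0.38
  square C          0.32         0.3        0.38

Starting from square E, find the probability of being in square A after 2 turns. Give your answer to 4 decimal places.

Sum over the intermediate state after 1 turn:
P = P(square E→square E)·P(square E→square A) + P(square E→square A)·P(square A→square A) + P(square E→square C)·P(square C→square A)
  = 0.22×0.38 + 0.38×0.3 + 0.4×0.3
  = 0.0836 + 0.1140 + 0.1200 = 0.3176

0.3176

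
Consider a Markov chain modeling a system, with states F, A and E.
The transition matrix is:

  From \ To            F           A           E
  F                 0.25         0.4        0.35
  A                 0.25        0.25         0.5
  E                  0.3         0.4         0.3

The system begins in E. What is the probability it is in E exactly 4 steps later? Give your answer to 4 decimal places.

Propagate the distribution vector 4 steps from E.
After 0 steps: (0.0000, 0.0000, 1.0000)
After 1 step: (0.3000, 0.4000, 0.3000)
After 2 steps: (0.2650, 0.3400, 0.3950)
After 3 steps: (0.2698, 0.3490, 0.3813)
After 4 steps: (0.2691, 0.3477, 0.3833)
P(in E after 4 steps) = 0.3833

0.3833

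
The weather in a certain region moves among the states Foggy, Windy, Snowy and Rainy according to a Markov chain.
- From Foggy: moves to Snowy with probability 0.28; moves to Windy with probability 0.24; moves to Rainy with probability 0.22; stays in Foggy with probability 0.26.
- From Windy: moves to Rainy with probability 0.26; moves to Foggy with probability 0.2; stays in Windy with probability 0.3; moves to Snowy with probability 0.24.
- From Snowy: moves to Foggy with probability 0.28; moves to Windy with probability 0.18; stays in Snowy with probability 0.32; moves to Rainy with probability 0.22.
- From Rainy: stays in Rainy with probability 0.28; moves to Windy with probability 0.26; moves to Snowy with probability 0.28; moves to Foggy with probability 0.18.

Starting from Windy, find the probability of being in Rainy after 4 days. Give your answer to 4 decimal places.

0.2444

Propagate the distribution vector 4 days from Windy.
After 0 days: (0.0000, 1.0000, 0.0000, 0.0000)
After 1 day: (0.2000, 0.3000, 0.2400, 0.2600)
After 2 days: (0.2260, 0.2488, 0.2776, 0.2476)
After 3 days: (0.2308, 0.2432, 0.2812, 0.2448)
After 4 days: (0.2314, 0.2426, 0.2815, 0.2444)
P(in Rainy after 4 days) = 0.2444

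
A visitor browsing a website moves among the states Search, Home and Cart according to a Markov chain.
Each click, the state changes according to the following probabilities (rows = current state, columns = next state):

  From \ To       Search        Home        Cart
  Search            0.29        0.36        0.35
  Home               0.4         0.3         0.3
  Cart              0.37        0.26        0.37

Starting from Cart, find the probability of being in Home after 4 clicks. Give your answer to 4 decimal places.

Propagate the distribution vector 4 clicks from Cart.
After 0 clicks: (0.0000, 0.0000, 1.0000)
After 1 click: (0.3700, 0.2600, 0.3700)
After 2 clicks: (0.3482, 0.3074, 0.3444)
After 3 clicks: (0.3514, 0.3071, 0.3415)
After 4 clicks: (0.3511, 0.3074, 0.3415)
P(in Home after 4 clicks) = 0.3074

0.3074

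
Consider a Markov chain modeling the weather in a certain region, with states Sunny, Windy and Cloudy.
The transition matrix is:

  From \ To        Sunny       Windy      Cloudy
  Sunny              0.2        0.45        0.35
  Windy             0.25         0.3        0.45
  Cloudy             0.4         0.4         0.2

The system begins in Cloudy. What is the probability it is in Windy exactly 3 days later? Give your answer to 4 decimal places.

Propagate the distribution vector 3 days from Cloudy.
After 0 days: (0.0000, 0.0000, 1.0000)
After 1 day: (0.4000, 0.4000, 0.2000)
After 2 days: (0.2600, 0.3800, 0.3600)
After 3 days: (0.2910, 0.3750, 0.3340)
P(in Windy after 3 days) = 0.3750

0.3750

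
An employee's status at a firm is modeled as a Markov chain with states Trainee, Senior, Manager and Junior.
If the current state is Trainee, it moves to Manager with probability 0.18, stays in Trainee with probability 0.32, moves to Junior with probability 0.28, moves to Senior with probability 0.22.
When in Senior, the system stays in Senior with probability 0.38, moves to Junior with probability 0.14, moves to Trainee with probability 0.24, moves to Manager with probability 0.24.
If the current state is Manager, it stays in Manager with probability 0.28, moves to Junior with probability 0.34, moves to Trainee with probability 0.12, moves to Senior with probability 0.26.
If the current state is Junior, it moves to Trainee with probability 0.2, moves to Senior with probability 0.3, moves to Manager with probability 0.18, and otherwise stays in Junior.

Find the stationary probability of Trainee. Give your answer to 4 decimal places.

0.2208

Let the stationary distribution be π with π = πP and π_1 + π_2 + π_3 + π_4 = 1.
π_1 = 0.32·π_1 + 0.24·π_2 + 0.12·π_3 + 0.2·π_4
π_2 = 0.22·π_1 + 0.38·π_2 + 0.26·π_3 + 0.3·π_4
π_3 = 0.18·π_1 + 0.24·π_2 + 0.28·π_3 + 0.18·π_4
Solving with the normalization constraint gives π = (0.2208, 0.2973, 0.2198, 0.2620).
So the stationary probability of Trainee is 0.2208.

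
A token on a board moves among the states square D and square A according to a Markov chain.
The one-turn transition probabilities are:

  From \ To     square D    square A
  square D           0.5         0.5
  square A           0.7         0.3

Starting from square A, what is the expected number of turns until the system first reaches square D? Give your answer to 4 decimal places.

Let t(s) be the expected number of turns to first reach square D from state s, with t(square D) = 0. Conditioning on the first turn:
t(square A) = 1 + 0.3·t(square A)
Solving: t(square A) = 1.4286.
Expected turns from square A to square D: 1.4286.

1.4286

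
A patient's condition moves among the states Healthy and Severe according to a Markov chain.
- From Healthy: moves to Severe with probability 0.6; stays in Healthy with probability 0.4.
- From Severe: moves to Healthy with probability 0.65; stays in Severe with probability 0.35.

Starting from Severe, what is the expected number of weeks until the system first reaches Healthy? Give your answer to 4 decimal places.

1.5385

Let t(s) be the expected number of weeks to first reach Healthy from state s, with t(Healthy) = 0. Conditioning on the first week:
t(Severe) = 1 + 0.35·t(Severe)
Solving: t(Severe) = 1.5385.
Expected weeks from Severe to Healthy: 1.5385.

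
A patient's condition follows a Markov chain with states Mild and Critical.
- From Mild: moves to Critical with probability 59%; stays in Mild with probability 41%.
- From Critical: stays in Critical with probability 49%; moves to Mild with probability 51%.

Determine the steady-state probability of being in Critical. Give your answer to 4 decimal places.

0.5364

Let the stationary distribution be π with π = πP and π_1 + π_2 = 1.
π_1 = 0.41·π_1 + 0.51·π_2
Solving with the normalization constraint gives π = (0.4636, 0.5364).
So the stationary probability of Critical is 0.5364.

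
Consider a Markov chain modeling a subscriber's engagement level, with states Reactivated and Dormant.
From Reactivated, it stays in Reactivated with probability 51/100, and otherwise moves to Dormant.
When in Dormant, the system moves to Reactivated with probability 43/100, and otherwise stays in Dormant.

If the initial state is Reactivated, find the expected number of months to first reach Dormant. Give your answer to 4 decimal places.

2.0408

Let t(s) be the expected number of months to first reach Dormant from state s, with t(Dormant) = 0. Conditioning on the first month:
t(Reactivated) = 1 + 0.51·t(Reactivated)
Solving: t(Reactivated) = 2.0408.
Expected months from Reactivated to Dormant: 2.0408.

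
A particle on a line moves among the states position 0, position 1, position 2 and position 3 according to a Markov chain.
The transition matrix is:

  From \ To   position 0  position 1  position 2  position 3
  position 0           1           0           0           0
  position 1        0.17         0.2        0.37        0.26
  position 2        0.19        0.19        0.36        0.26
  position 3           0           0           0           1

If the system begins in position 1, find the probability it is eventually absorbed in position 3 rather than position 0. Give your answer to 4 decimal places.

Let h(s) be the probability of absorption at position 3 starting from transient state s. Then h(position 3) = 1 and h(position 0) = 0. By first-step analysis:
h(position 1) = 0.17·0 + 0.2·h(position 1) + 0.37·h(position 2) + 0.26·1
h(position 2) = 0.19·0 + 0.19·h(position 1) + 0.36·h(position 2) + 0.26·1
Solving: h(position 1) = 0.5945, h(position 2) = 0.5827.
Starting from position 1, the probability is 0.5945.

0.5945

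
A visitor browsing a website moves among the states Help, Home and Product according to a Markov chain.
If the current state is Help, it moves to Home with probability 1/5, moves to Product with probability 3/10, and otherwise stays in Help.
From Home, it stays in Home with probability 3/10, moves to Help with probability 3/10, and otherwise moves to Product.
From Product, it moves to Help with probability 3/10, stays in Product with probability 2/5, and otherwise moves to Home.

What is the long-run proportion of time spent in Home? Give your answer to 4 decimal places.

Let the stationary distribution be π with π = πP and π_1 + π_2 + π_3 = 1.
π_1 = 0.5·π_1 + 0.3·π_2 + 0.3·π_3
π_2 = 0.2·π_1 + 0.3·π_2 + 0.3·π_3
Solving with the normalization constraint gives π = (0.3750, 0.2625, 0.3625).
So the stationary probability of Home is 0.2625.

0.2625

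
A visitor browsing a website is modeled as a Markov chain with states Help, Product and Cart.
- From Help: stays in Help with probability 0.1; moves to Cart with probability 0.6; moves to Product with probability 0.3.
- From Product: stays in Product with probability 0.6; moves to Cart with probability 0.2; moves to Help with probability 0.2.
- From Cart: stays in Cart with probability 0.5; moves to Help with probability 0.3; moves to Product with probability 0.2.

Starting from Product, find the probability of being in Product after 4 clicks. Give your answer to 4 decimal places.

Propagate the distribution vector 4 clicks from Product.
After 0 clicks: (0.0000, 1.0000, 0.0000)
After 1 click: (0.2000, 0.6000, 0.2000)
After 2 clicks: (0.2000, 0.4600, 0.3400)
After 3 clicks: (0.2140, 0.4040, 0.3820)
After 4 clicks: (0.2168, 0.3830, 0.4002)
P(in Product after 4 clicks) = 0.3830

0.3830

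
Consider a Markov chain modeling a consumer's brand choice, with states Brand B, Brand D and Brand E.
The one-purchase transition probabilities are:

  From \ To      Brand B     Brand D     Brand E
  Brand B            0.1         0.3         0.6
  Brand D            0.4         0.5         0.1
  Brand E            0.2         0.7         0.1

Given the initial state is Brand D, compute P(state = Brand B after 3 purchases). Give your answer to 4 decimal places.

0.2620

Propagate the distribution vector 3 purchases from Brand D.
After 0 purchases: (0.0000, 1.0000, 0.0000)
After 1 purchase: (0.4000, 0.5000, 0.1000)
After 2 purchases: (0.2600, 0.4400, 0.3000)
After 3 purchases: (0.2620, 0.5080, 0.2300)
P(in Brand B after 3 purchases) = 0.2620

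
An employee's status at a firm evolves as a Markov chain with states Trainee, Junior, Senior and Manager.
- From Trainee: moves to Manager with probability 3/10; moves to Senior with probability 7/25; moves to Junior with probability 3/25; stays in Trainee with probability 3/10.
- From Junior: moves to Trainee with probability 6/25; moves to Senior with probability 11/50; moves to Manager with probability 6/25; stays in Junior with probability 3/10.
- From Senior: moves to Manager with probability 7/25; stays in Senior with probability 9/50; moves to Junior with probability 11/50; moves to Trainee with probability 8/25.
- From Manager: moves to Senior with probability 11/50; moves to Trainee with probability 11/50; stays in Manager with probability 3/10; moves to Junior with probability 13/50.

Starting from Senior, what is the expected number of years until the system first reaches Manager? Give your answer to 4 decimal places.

Let t(s) be the expected number of years to first reach Manager from state s, with t(Manager) = 0. Conditioning on the first year:
t(Trainee) = 1 + 0.3·t(Trainee) + 0.12·t(Junior) + 0.28·t(Senior)
t(Junior) = 1 + 0.24·t(Trainee) + 0.3·t(Junior) + 0.22·t(Senior)
t(Senior) = 1 + 0.32·t(Trainee) + 0.22·t(Junior) + 0.18·t(Senior)
Solving: t(Trainee) = 3.5146, t(Junior) = 3.7654, t(Senior) = 3.6013.
Expected years from Senior to Manager: 3.6013.

3.6013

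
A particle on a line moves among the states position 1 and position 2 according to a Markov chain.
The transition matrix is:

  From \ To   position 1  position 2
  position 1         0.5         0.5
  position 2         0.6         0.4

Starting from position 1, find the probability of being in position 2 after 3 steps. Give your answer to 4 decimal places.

0.4550

Propagate the distribution vector 3 steps from position 1.
After 0 steps: (1.0000, 0.0000)
After 1 step: (0.5000, 0.5000)
After 2 steps: (0.5500, 0.4500)
After 3 steps: (0.5450, 0.4550)
P(in position 2 after 3 steps) = 0.4550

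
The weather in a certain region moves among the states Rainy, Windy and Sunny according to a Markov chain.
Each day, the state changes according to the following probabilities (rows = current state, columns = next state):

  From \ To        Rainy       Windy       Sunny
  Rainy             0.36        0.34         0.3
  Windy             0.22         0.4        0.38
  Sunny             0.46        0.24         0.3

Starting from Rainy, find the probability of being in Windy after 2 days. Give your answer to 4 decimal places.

Sum over the intermediate state after 1 day:
P = P(Rainy→Rainy)·P(Rainy→Windy) + P(Rainy→Windy)·P(Windy→Windy) + P(Rainy→Sunny)·P(Sunny→Windy)
  = 0.36×0.34 + 0.34×0.4 + 0.3×0.24
  = 0.1224 + 0.1360 + 0.0720 = 0.3304

0.3304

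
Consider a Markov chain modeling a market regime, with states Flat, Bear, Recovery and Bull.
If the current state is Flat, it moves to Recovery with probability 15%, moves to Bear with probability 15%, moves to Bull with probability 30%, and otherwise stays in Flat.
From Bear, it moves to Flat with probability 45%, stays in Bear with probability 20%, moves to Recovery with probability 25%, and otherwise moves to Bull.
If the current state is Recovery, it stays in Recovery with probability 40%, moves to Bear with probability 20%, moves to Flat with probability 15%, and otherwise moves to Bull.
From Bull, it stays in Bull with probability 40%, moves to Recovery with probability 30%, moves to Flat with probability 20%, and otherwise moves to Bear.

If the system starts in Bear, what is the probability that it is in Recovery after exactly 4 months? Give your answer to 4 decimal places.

0.2746

Propagate the distribution vector 4 months from Bear.
After 0 months: (0.0000, 1.0000, 0.0000, 0.0000)
After 1 month: (0.4500, 0.2000, 0.2500, 0.1000)
After 2 months: (0.3275, 0.1675, 0.2475, 0.2575)
After 3 months: (0.2950, 0.1579, 0.2673, 0.2799)
After 4 months: (0.2851, 0.1573, 0.2746, 0.2831)
P(in Recovery after 4 months) = 0.2746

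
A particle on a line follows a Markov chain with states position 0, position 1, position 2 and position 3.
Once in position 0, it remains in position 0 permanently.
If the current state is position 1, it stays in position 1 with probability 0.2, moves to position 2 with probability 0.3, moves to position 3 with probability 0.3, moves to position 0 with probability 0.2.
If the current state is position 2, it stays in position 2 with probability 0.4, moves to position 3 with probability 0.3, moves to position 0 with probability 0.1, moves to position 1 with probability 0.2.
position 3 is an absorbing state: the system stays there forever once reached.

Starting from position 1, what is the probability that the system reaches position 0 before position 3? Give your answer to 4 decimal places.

0.3571

Let h(s) be the probability of absorption at position 0 starting from transient state s. Then h(position 0) = 1 and h(position 3) = 0. By first-step analysis:
h(position 1) = 0.2·1 + 0.2·h(position 1) + 0.3·h(position 2) + 0.3·0
h(position 2) = 0.1·1 + 0.2·h(position 1) + 0.4·h(position 2) + 0.3·0
Solving: h(position 1) = 0.3571, h(position 2) = 0.2857.
Starting from position 1, the probability is 0.3571.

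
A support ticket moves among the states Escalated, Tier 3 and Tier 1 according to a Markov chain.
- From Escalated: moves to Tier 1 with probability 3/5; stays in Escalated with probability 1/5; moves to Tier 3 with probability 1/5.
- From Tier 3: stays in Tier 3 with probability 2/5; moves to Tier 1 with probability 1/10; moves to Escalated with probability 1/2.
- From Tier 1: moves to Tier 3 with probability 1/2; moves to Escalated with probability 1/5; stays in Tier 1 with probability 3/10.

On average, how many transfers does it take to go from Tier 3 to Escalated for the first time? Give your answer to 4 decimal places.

Let t(s) be the expected number of transfers to first reach Escalated from state s, with t(Escalated) = 0. Conditioning on the first transfer:
t(Tier 3) = 1 + 0.4·t(Tier 3) + 0.1·t(Tier 1)
t(Tier 1) = 1 + 0.5·t(Tier 3) + 0.3·t(Tier 1)
Solving: t(Tier 3) = 2.1622, t(Tier 1) = 2.9730.
Expected transfers from Tier 3 to Escalated: 2.1622.

2.1622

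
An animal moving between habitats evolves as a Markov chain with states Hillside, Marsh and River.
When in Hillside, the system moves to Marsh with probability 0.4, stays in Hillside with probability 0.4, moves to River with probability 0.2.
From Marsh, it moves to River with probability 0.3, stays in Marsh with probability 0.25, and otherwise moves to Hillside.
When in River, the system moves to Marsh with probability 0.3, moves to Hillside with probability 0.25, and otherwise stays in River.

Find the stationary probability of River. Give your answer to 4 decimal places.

Let the stationary distribution be π with π = πP and π_1 + π_2 + π_3 = 1.
π_1 = 0.4·π_1 + 0.45·π_2 + 0.25·π_3
π_2 = 0.4·π_1 + 0.25·π_2 + 0.3·π_3
Solving with the normalization constraint gives π = (0.3696, 0.3209, 0.3095).
So the stationary probability of River is 0.3095.

0.3095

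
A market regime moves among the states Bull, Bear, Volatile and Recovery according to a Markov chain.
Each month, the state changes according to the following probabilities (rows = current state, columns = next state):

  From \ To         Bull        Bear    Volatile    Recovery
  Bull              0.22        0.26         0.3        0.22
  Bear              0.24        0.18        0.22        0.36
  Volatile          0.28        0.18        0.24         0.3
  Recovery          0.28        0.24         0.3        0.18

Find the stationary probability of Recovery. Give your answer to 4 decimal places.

0.2612

Let the stationary distribution be π with π = πP and π_1 + π_2 + π_3 + π_4 = 1.
π_1 = 0.22·π_1 + 0.24·π_2 + 0.28·π_3 + 0.28·π_4
π_2 = 0.26·π_1 + 0.18·π_2 + 0.18·π_3 + 0.24·π_4
π_3 = 0.3·π_1 + 0.22·π_2 + 0.24·π_3 + 0.3·π_4
Solving with the normalization constraint gives π = (0.2560, 0.2161, 0.2667, 0.2612).
So the stationary probability of Recovery is 0.2612.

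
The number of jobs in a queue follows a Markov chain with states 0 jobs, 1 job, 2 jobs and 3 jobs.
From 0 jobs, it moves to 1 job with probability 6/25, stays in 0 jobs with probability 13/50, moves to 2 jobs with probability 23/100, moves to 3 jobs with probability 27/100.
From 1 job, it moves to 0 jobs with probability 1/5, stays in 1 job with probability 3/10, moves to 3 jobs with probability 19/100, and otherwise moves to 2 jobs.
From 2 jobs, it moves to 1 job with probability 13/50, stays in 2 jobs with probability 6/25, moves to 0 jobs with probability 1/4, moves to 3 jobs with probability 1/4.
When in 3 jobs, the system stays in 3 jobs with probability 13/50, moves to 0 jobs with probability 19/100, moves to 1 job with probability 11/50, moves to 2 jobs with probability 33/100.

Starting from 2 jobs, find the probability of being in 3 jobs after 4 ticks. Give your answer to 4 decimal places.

Propagate the distribution vector 4 ticks from 2 jobs.
After 0 ticks: (0.0000, 0.0000, 1.0000, 0.0000)
After 1 tick: (0.2500, 0.2600, 0.2400, 0.2500)
After 2 ticks: (0.2245, 0.2554, 0.2782, 0.2419)
After 3 ticks: (0.2250, 0.2561, 0.2774, 0.2416)
After 4 ticks: (0.2250, 0.2561, 0.2774, 0.2416)
P(in 3 jobs after 4 ticks) = 0.2416

0.2416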